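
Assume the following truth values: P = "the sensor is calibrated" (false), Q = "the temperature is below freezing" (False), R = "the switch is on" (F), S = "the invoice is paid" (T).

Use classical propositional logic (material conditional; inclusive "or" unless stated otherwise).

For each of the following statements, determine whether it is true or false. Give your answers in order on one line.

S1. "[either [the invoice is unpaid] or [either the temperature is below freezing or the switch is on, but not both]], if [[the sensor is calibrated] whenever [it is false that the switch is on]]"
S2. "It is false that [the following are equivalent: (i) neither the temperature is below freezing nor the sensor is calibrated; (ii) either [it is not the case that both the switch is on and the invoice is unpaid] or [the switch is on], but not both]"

S1: In symbols: (not R -> P) -> (not S or (Q xor R))

not R = not False = True
not R -> P = True -> False = False
not S = not True = False
Q xor R = False xor False = False
not S or (Q xor R) = False or False = False
(not R -> P) -> (not S or (Q xor R)) = False -> False = True
Thus S1 is true.

S2: This is not ((Q nor P) iff ((R nand not S) xor R)).

Q nor P = False nor False = True
not S = not True = False
R nand not S = False nand False = True
(R nand not S) xor R = True xor False = True
(Q nor P) iff ((R nand not S) xor R) = True iff True = True
not ((Q nor P) iff ((R nand not S) xor R)) = not True = False
Thus S2 is false.

S1 T, S2 F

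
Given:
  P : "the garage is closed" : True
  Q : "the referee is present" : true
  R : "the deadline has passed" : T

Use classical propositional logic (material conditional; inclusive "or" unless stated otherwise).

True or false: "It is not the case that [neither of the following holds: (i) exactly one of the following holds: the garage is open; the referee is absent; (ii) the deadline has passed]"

This is ¬((¬P ⊕ ¬Q) ↓ R).

¬P = ¬T = F
¬Q = ¬T = F
¬P ⊕ ¬Q = F ⊕ F = F
(¬P ⊕ ¬Q) ↓ R = F ↓ T = F
¬((¬P ⊕ ¬Q) ↓ R) = ¬F = T

True.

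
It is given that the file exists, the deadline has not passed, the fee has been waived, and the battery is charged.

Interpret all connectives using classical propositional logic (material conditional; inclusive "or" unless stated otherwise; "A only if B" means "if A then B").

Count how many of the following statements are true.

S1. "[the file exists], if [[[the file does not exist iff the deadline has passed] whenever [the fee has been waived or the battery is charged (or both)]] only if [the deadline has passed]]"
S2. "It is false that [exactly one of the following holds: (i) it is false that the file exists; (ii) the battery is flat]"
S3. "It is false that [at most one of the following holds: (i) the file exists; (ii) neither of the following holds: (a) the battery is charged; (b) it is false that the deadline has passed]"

2

Let S = "the fee has been waived" (True), V = "the battery is charged" (True), U = "the file exists" (True), M = "the deadline has passed" (False).

S1: In symbols: (((S or V) -> (not U iff M)) -> M) -> U

S or V = True or True = True
not U = not True = False
not U iff M = False iff False = True
(S or V) -> (not U iff M) = True -> True = True
((S or V) -> (not U iff M)) -> M = True -> False = False
(((S or V) -> (not U iff M)) -> M) -> U = False -> True = True
So S1 is true.

S2: This is not (not U xor not V).

not U = not True = False
not V = not True = False
not U xor not V = False xor False = False
not (not U xor not V) = not False = True
So S2 is true.

S3: This is not (U nand (V nor not M)).

not M = not False = True
V nor not M = True nor True = False
U nand (V nor not M) = True nand False = True
not (U nand (V nor not M)) = not True = False
So S3 is false.

Count: 2.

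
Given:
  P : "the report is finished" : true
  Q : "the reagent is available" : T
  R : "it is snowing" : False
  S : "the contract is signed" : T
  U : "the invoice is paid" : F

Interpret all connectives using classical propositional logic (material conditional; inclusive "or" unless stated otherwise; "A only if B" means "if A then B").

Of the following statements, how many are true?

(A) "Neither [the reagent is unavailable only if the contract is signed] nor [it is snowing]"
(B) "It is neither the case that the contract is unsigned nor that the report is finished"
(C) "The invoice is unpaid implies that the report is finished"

(A): Parsed as (¬Q → S) ↓ R

¬Q = ¬T = F
¬Q → S = F → T = T
(¬Q → S) ↓ R = T ↓ F = F
So (A) is false.

(B): This is ¬S ↓ P.

¬S = ¬T = F
¬S ↓ P = F ↓ T = F
Hence (B) is false.

(C): Formalization: ¬U → P

¬U = ¬F = T
¬U → P = T → T = T
Thus (C) is true.

True statements: 1.

1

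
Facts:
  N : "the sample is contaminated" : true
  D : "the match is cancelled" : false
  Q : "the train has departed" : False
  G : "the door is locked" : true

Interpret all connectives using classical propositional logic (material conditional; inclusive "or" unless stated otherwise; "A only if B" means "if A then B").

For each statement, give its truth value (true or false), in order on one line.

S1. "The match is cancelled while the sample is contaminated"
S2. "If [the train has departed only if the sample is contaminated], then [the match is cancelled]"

S1 F; S2 F

S1: Parsed as D and N

D and N = False and True = False
Hence S1 is false.

S2: In symbols: (Q -> N) -> D

Q -> N = False -> True = True
(Q -> N) -> D = True -> False = False
So S2 is false.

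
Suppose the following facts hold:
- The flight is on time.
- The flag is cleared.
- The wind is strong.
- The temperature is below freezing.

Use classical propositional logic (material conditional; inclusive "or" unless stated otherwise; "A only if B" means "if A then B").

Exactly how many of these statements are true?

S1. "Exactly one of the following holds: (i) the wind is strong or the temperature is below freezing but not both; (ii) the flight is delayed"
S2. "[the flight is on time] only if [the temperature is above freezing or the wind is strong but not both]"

1

Let P = "the wind is strong" (T), W = "the temperature is below freezing" (T), H = "the flight is delayed" (F).

S1: In symbols: (P ⊕ W) ⊕ H

P ⊕ W = T ⊕ T = F
(P ⊕ W) ⊕ H = F ⊕ F = F
So S1 is false.

S2: In symbols: ¬H → (¬W ⊕ P)

¬H = ¬F = T
¬W = ¬T = F
¬W ⊕ P = F ⊕ T = T
¬H → (¬W ⊕ P) = T → T = T
So S2 is true.

1 of the 2 statements is true (S2).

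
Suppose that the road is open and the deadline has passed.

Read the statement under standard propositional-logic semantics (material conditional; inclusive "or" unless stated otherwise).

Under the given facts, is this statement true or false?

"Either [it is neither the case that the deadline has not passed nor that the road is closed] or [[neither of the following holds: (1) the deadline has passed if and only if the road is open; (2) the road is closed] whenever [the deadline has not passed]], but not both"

false

Let R = "the deadline has passed" (True), M = "the road is closed" (False).
Parsed as (not R nor M) xor (not R -> ((R iff not M) nor M))

not R = not True = False
not R nor M = False nor False = True
not R = not True = False
not M = not False = True
R iff not M = True iff True = True
(R iff not M) nor M = True nor False = False
not R -> ((R iff not M) nor M) = False -> False = True
(not R nor M) xor (not R -> ((R iff not M) nor M)) = True xor True = False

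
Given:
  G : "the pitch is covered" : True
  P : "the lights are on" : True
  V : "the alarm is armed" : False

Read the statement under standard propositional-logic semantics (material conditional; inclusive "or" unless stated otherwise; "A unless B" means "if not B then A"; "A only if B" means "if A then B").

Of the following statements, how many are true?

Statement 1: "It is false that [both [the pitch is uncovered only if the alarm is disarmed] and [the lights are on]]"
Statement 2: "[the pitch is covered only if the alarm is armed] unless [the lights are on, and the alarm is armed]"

Statement 1: Formalization: ~((~G -> ~V) & P)

~G = ~T = F
~V = ~F = T
~G -> ~V = F -> T = T
(~G -> ~V) & P = T & T = T
~((~G -> ~V) & P) = ~T = F
So Statement 1 is false.

Statement 2: Parsed as (G -> V) | (P & V)

G -> V = T -> F = F
P & V = T & F = F
(G -> V) | (P & V) = F | F = F
Hence Statement 2 is false.

Count: 0.

0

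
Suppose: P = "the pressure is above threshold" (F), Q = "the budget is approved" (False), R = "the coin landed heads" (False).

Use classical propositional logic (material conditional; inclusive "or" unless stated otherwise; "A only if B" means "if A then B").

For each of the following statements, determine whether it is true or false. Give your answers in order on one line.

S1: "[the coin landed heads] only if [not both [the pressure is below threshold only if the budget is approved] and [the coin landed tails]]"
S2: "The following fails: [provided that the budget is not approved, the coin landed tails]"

S1 True; S2 False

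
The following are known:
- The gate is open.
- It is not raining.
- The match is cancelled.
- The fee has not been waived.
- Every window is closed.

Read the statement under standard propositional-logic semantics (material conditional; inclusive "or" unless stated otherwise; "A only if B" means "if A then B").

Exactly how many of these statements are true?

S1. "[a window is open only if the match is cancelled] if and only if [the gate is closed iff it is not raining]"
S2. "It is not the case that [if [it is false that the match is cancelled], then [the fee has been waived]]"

0

Let U = "a window is open" (False), R = "the match is cancelled" (True), P = "the gate is open" (True), Q = "it is raining" (False), S = "the fee has been waived" (False).

S1: Formalization: (U -> R) iff (not P iff not Q)

U -> R = False -> True = True
not P = not True = False
not Q = not False = True
not P iff not Q = False iff True = False
(U -> R) iff (not P iff not Q) = True iff False = False
Hence S1 is false.

S2: Formalization: not (not R -> S)

not R = not True = False
not R -> S = False -> False = True
not (not R -> S) = not True = False
Thus S2 is false.

True statements: 0 (none).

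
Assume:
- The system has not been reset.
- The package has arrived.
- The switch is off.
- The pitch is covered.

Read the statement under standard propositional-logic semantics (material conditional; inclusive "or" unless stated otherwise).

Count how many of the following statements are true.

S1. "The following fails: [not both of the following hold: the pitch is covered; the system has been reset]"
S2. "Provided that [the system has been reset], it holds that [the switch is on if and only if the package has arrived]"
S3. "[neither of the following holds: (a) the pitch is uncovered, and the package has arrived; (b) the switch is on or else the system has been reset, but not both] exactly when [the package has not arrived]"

Let R = "the pitch is covered" (T), P = "the system has been reset" (F), N = "the switch is on" (F), K = "the package has arrived" (T).

S1: Parsed as ¬(R ↑ P)

R ↑ P = T ↑ F = T
¬(R ↑ P) = ¬T = F
Hence S1 is false.

S2: Parsed as P → (N ↔ K)

N ↔ K = F ↔ T = F
P → (N ↔ K) = F → F = T
Hence S2 is true.

S3: Formalization: ((¬R ∧ K) ↓ (N ⊕ P)) ↔ ¬K

¬R = ¬T = F
¬R ∧ K = F ∧ T = F
N ⊕ P = F ⊕ F = F
(¬R ∧ K) ↓ (N ⊕ P) = F ↓ F = T
¬K = ¬T = F
((¬R ∧ K) ↓ (N ⊕ P)) ↔ ¬K = T ↔ F = F
Thus S3 is false.

Count: 1.

1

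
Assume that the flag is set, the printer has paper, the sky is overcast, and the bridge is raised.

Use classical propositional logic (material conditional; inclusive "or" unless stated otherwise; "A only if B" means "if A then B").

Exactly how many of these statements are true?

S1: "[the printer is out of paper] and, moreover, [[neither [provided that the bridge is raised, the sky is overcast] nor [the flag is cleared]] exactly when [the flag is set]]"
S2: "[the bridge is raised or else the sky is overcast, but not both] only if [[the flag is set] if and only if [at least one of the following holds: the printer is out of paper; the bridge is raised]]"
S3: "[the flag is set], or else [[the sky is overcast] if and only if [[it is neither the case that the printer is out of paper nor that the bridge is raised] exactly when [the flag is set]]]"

Let Q = "the printer has paper" (T), S = "the bridge is raised" (T), R = "the sky is overcast" (T), P = "the flag is set" (T).

S1: This is ¬Q ∧ (((S → R) ↓ ¬P) ↔ P).

¬Q = ¬T = F
S → R = T → T = T
¬P = ¬T = F
(S → R) ↓ ¬P = T ↓ F = F
((S → R) ↓ ¬P) ↔ P = F ↔ T = F
¬Q ∧ (((S → R) ↓ ¬P) ↔ P) = F ∧ F = F
Thus S1 is false.

S2: This is (S ⊕ R) → (P ↔ (¬Q ∨ S)).

S ⊕ R = T ⊕ T = F
¬Q = ¬T = F
¬Q ∨ S = F ∨ T = T
P ↔ (¬Q ∨ S) = T ↔ T = T
(S ⊕ R) → (P ↔ (¬Q ∨ S)) = F → T = T
So S2 is true.

S3: Formalization: P ∨ (R ↔ ((¬Q ↓ S) ↔ P))

¬Q = ¬T = F
¬Q ↓ S = F ↓ T = F
(¬Q ↓ S) ↔ P = F ↔ T = F
R ↔ ((¬Q ↓ S) ↔ P) = T ↔ F = F
P ∨ (R ↔ ((¬Q ↓ S) ↔ P)) = T ∨ F = T
Thus S3 is true.

2 of the 3 statements are true.

2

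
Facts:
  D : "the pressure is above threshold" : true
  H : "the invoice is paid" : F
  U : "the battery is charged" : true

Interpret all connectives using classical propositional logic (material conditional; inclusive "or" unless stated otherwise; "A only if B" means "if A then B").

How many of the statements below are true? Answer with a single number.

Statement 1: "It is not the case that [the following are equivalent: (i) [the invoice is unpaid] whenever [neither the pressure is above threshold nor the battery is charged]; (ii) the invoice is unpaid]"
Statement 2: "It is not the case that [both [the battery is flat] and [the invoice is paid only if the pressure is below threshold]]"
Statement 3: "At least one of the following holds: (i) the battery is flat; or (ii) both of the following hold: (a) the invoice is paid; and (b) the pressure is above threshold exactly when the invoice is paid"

1

Statement 1: Formalization: ¬(((D ↓ U) → ¬H) ↔ ¬H)

D ↓ U = T ↓ T = F
¬H = ¬F = T
(D ↓ U) → ¬H = F → T = T
¬H = ¬F = T
((D ↓ U) → ¬H) ↔ ¬H = T ↔ T = T
¬(((D ↓ U) → ¬H) ↔ ¬H) = ¬T = F
Thus Statement 1 is false.

Statement 2: Parsed as ¬(¬U ∧ (H → ¬D))

¬U = ¬T = F
¬D = ¬T = F
H → ¬D = F → F = T
¬U ∧ (H → ¬D) = F ∧ T = F
¬(¬U ∧ (H → ¬D)) = ¬F = T
So Statement 2 is true.

Statement 3: This is ¬U ∨ (H ∧ (D ↔ H)).

¬U = ¬T = F
D ↔ H = T ↔ F = F
H ∧ (D ↔ H) = F ∧ F = F
¬U ∨ (H ∧ (D ↔ H)) = F ∨ F = F
Thus Statement 3 is false.

Count: 1.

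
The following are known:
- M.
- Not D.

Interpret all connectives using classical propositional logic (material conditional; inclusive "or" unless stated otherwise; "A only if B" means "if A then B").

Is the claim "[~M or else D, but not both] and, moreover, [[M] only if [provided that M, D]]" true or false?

The statement is false.

Parsed as (not M xor D) and (M -> (M -> D))

not M = not True = False
not M xor D = False xor False = False
M -> D = True -> False = False
M -> (M -> D) = True -> False = False
(not M xor D) and (M -> (M -> D)) = False and False = False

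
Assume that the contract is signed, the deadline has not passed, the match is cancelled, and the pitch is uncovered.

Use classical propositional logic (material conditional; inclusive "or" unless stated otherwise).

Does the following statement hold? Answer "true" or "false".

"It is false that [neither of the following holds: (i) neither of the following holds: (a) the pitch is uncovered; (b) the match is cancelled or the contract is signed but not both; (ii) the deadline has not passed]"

True.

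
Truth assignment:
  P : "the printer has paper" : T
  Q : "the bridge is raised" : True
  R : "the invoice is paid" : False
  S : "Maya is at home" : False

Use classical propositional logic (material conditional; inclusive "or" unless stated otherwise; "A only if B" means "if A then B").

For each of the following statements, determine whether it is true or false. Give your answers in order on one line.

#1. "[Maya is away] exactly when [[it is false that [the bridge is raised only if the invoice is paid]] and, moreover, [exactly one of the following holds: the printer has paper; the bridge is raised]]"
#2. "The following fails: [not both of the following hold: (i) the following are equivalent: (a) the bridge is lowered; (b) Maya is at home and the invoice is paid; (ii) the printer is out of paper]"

#1: This is not S iff (not (Q -> R) and (P xor Q)).

not S = not False = True
Q -> R = True -> False = False
not (Q -> R) = not False = True
P xor Q = True xor True = False
not (Q -> R) and (P xor Q) = True and False = False
not S iff (not (Q -> R) and (P xor Q)) = True iff False = False
So #1 is false.

#2: Parsed as not ((not Q iff (S and R)) nand not P)

not Q = not True = False
S and R = False and False = False
not Q iff (S and R) = False iff False = True
not P = not True = False
(not Q iff (S and R)) nand not P = True nand False = True
not ((not Q iff (S and R)) nand not P) = not True = False
Thus #2 is false.

#1 False, #2 False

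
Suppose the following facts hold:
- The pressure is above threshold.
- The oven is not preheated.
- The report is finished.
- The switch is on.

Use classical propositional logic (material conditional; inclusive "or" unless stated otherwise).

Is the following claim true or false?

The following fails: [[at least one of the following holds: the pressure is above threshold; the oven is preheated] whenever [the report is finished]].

Let P = "the report is finished" (T), Q = "the pressure is above threshold" (T), D = "the oven is preheated" (F).
This is ¬(P → (Q ∨ D)).

Q ∨ D = T ∨ F = T
P → (Q ∨ D) = T → T = T
¬(P → (Q ∨ D)) = ¬T = F

False.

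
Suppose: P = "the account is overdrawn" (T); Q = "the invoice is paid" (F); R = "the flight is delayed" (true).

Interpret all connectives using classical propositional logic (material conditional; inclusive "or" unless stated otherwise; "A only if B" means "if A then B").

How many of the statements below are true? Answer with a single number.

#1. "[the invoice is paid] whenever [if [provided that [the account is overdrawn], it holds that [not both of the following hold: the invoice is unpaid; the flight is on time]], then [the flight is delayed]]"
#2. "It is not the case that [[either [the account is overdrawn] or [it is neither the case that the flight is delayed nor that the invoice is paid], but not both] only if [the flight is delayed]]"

0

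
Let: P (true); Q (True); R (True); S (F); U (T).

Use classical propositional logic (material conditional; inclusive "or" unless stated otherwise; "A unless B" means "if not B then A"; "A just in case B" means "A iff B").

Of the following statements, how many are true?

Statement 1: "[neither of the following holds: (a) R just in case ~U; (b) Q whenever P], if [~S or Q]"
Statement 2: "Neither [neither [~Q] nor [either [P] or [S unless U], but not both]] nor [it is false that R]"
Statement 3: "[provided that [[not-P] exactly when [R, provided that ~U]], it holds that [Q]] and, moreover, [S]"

Statement 1: Formalization: (~S | Q) -> ((R <-> ~U) nor (P -> Q))

~S = ~F = T
~S | Q = T | T = T
~U = ~T = F
R <-> ~U = T <-> F = F
P -> Q = T -> T = T
(R <-> ~U) nor (P -> Q) = F nor T = F
(~S | Q) -> ((R <-> ~U) nor (P -> Q)) = T -> F = F
So Statement 1 is false.

Statement 2: This is (~Q nor (P xor (S | U))) nor ~R.

~Q = ~T = F
S | U = F | T = T
P xor (S | U) = T xor T = F
~Q nor (P xor (S | U)) = F nor F = T
~R = ~T = F
(~Q nor (P xor (S | U))) nor ~R = T nor F = F
Thus Statement 2 is false.

Statement 3: Formalization: ((~P <-> (~U -> R)) -> Q) & S

~P = ~T = F
~U = ~T = F
~U -> R = F -> T = T
~P <-> (~U -> R) = F <-> T = F
(~P <-> (~U -> R)) -> Q = F -> T = T
((~P <-> (~U -> R)) -> Q) & S = T & F = F
So Statement 3 is false.

True statements: 0 (none).

0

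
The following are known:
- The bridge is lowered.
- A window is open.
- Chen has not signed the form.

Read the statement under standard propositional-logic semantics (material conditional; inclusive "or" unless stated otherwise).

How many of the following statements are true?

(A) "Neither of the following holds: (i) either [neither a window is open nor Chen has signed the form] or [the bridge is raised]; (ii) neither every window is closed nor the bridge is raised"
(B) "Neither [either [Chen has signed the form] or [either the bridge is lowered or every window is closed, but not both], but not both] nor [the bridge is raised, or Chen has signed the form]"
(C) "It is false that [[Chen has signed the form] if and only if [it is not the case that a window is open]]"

Let H = "a window is open" (True), V = "Chen has signed the form" (False), N = "the bridge is raised" (False).

(A): In symbols: ((H nor V) or N) nor (not H nor N)

H nor V = True nor False = False
(H nor V) or N = False or False = False
not H = not True = False
not H nor N = False nor False = True
((H nor V) or N) nor (not H nor N) = False nor True = False
Hence (A) is false.

(B): Parsed as (V xor (not N xor not H)) nor (N or V)

not N = not False = True
not H = not True = False
not N xor not H = True xor False = True
V xor (not N xor not H) = False xor True = True
N or V = False or False = False
(V xor (not N xor not H)) nor (N or V) = True nor False = False
Hence (B) is false.

(C): Formalization: not (V iff not H)

not H = not True = False
V iff not H = False iff False = True
not (V iff not H) = not True = False
So (C) is false.

Count: 0.

0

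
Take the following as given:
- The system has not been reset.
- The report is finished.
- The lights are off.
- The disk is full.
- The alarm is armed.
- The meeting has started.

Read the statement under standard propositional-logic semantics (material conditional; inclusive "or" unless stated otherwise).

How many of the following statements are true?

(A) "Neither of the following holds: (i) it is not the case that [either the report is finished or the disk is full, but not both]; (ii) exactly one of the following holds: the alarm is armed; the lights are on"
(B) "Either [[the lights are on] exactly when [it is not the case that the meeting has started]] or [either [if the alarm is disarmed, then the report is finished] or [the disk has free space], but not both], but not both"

Let Q = "the report is finished" (True), S = "the disk is full" (True), U = "the alarm is armed" (True), R = "the lights are on" (False), V = "the meeting has started" (True).

(A): In symbols: not (Q xor S) nor (U xor R)

Q xor S = True xor True = False
not (Q xor S) = not False = True
U xor R = True xor False = True
not (Q xor S) nor (U xor R) = True nor True = False
Hence (A) is false.

(B): Parsed as (R iff not V) xor ((not U -> Q) xor not S)

not V = not True = False
R iff not V = False iff False = True
not U = not True = False
not U -> Q = False -> True = True
not S = not True = False
(not U -> Q) xor not S = True xor False = True
(R iff not V) xor ((not U -> Q) xor not S) = True xor True = False
Thus (B) is false.

True statements: 0 (none).

0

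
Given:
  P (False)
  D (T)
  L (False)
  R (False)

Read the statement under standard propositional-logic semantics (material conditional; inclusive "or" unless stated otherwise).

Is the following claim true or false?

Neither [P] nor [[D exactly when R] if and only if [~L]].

In symbols: P nor ((D <-> R) <-> ~L)

D <-> R = T <-> F = F
~L = ~F = T
(D <-> R) <-> ~L = F <-> T = F
P nor ((D <-> R) <-> ~L) = F nor F = T

true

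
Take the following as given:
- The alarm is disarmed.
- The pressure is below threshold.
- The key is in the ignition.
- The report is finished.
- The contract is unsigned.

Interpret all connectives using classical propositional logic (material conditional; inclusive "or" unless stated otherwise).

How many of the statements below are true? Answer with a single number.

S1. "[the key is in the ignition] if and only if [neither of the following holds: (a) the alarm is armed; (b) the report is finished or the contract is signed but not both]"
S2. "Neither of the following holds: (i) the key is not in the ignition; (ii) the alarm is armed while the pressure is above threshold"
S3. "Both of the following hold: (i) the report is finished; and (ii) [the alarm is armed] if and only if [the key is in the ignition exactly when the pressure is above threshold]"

2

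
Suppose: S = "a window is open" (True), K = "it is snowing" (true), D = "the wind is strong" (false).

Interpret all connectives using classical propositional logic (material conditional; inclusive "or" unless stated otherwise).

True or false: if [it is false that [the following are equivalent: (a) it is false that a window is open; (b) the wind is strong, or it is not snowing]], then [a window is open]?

This is ~(~S <-> (D | ~K)) -> S.

~S = ~T = F
~K = ~T = F
D | ~K = F | F = F
~S <-> (D | ~K) = F <-> F = T
~(~S <-> (D | ~K)) = ~T = F
~(~S <-> (D | ~K)) -> S = F -> T = T

True.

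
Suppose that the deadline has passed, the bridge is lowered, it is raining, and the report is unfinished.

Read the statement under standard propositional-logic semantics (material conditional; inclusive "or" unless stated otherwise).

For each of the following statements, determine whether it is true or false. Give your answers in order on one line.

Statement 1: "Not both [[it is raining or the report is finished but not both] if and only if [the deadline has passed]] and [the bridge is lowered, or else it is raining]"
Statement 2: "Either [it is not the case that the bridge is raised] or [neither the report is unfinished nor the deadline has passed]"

Let P = "it is raining" (True), R = "the report is finished" (False), K = "the deadline has passed" (True), Q = "the bridge is raised" (False).

Statement 1: Parsed as ((P xor R) iff K) nand (not Q or P)

P xor R = True xor False = True
(P xor R) iff K = True iff True = True
not Q = not False = True
not Q or P = True or True = True
((P xor R) iff K) nand (not Q or P) = True nand True = False
Hence Statement 1 is false.

Statement 2: This is not Q or (not R nor K).

not Q = not False = True
not R = not False = True
not R nor K = True nor True = False
not Q or (not R nor K) = True or False = True
Thus Statement 2 is true.

Statement 1 F, Statement 2 T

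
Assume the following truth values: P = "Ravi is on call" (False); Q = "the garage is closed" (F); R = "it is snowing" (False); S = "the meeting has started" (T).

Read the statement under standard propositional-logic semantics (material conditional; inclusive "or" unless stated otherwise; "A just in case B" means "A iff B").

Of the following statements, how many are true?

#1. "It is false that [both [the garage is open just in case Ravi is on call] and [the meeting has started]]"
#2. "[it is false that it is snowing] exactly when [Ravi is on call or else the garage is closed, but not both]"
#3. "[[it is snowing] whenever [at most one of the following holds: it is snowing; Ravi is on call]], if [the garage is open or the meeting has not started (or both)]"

1

#1: Parsed as ~((~Q <-> P) & S)

~Q = ~F = T
~Q <-> P = T <-> F = F
(~Q <-> P) & S = F & T = F
~((~Q <-> P) & S) = ~F = T
So #1 is true.

#2: Parsed as ~R <-> (P xor Q)

~R = ~F = T
P xor Q = F xor F = F
~R <-> (P xor Q) = T <-> F = F
So #2 is false.

#3: Formalization: (~Q | ~S) -> ((R nand P) -> R)

~Q = ~F = T
~S = ~T = F
~Q | ~S = T | F = T
R nand P = F nand F = T
(R nand P) -> R = T -> F = F
(~Q | ~S) -> ((R nand P) -> R) = T -> F = F
Thus #3 is false.

Count: 1.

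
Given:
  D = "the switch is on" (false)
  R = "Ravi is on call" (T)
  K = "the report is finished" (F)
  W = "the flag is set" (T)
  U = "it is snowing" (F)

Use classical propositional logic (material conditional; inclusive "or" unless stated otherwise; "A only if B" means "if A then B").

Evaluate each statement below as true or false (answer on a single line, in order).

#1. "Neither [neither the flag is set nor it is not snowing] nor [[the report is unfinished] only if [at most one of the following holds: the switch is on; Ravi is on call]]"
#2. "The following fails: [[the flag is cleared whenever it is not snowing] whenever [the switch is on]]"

#1: In symbols: (W ↓ ¬U) ↓ (¬K → (D ↑ R))

¬U = ¬F = T
W ↓ ¬U = T ↓ T = F
¬K = ¬F = T
D ↑ R = F ↑ T = T
¬K → (D ↑ R) = T → T = T
(W ↓ ¬U) ↓ (¬K → (D ↑ R)) = F ↓ T = F
Thus #1 is false.

#2: This is ¬(D → (¬U → ¬W)).

¬U = ¬F = T
¬W = ¬T = F
¬U → ¬W = T → F = F
D → (¬U → ¬W) = F → F = T
¬(D → (¬U → ¬W)) = ¬T = F
So #2 is false.

#1 false; #2 false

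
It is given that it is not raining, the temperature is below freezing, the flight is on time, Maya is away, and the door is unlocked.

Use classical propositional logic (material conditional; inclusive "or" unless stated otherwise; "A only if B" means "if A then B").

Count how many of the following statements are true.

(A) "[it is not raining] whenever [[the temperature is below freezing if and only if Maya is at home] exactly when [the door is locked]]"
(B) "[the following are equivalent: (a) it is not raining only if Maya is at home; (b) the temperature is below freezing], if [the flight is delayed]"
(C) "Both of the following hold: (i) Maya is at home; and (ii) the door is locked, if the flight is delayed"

Let G = "the temperature is below freezing" (T), H = "Maya is at home" (F), W = "the door is locked" (F), K = "it is raining" (F), R = "the flight is delayed" (F).

(A): This is ((G ↔ H) ↔ W) → ¬K.

G ↔ H = T ↔ F = F
(G ↔ H) ↔ W = F ↔ F = T
¬K = ¬F = T
((G ↔ H) ↔ W) → ¬K = T → T = T
Hence (A) is true.

(B): Parsed as R → ((¬K → H) ↔ G)

¬K = ¬F = T
¬K → H = T → F = F
(¬K → H) ↔ G = F ↔ T = F
R → ((¬K → H) ↔ G) = F → F = T
So (B) is true.

(C): Formalization: H ∧ (R → W)

R → W = F → F = T
H ∧ (R → W) = F ∧ T = F
Hence (C) is false.

True statements: 2 ((A), (B)).

2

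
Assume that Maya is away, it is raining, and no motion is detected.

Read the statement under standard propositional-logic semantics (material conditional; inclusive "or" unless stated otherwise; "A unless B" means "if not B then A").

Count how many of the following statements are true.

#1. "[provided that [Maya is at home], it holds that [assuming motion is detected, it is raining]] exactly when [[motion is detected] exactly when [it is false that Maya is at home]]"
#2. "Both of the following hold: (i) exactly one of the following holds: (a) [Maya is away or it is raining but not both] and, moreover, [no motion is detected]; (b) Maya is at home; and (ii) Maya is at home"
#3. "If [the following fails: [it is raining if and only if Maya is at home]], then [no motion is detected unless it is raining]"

Let P = "Maya is at home" (False), R = "motion is detected" (False), Q = "it is raining" (True).

#1: This is (P -> (R -> Q)) iff (R iff not P).

R -> Q = False -> True = True
P -> (R -> Q) = False -> True = True
not P = not False = True
R iff not P = False iff True = False
(P -> (R -> Q)) iff (R iff not P) = True iff False = False
So #1 is false.

#2: In symbols: (((not P xor Q) and not R) xor P) and P

not P = not False = True
not P xor Q = True xor True = False
not R = not False = True
(not P xor Q) and not R = False and True = False
((not P xor Q) and not R) xor P = False xor False = False
(((not P xor Q) and not R) xor P) and P = False and False = False
So #2 is false.

#3: Parsed as not (Q iff P) -> (not R or Q)

Q iff P = True iff False = False
not (Q iff P) = not False = True
not R = not False = True
not R or Q = True or True = True
not (Q iff P) -> (not R or Q) = True -> True = True
Thus #3 is true.

True statements: 1.

1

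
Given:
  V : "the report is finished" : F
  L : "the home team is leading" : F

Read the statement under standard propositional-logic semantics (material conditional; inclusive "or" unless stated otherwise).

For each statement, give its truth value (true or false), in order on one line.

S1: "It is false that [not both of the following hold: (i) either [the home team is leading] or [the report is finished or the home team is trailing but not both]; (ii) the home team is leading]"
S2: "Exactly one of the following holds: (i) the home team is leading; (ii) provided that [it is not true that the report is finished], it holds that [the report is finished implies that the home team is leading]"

S1 false; S2 true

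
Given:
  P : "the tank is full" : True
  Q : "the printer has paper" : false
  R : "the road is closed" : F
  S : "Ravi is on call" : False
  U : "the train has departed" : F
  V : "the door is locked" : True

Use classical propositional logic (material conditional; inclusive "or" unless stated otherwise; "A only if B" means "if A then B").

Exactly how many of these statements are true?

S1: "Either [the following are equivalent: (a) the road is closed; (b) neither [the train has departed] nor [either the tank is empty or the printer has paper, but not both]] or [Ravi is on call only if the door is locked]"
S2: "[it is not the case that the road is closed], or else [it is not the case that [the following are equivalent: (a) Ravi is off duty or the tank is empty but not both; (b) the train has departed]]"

2

S1: This is (R iff (U nor (not P xor Q))) or (S -> V).

not P = not True = False
not P xor Q = False xor False = False
U nor (not P xor Q) = False nor False = True
R iff (U nor (not P xor Q)) = False iff True = False
S -> V = False -> True = True
(R iff (U nor (not P xor Q))) or (S -> V) = False or True = True
Thus S1 is true.

S2: Parsed as not R or not ((not S xor not P) iff U)

not R = not False = True
not S = not False = True
not P = not True = False
not S xor not P = True xor False = True
(not S xor not P) iff U = True iff False = False
not ((not S xor not P) iff U) = not False = True
not R or not ((not S xor not P) iff U) = True or True = True
Thus S2 is true.

Count: 2.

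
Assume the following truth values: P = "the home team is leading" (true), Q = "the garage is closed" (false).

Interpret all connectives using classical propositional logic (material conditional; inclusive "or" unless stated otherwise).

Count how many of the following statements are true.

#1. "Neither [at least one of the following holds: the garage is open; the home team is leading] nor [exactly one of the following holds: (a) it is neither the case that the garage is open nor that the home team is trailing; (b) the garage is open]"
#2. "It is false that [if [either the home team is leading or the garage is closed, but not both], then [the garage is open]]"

0

#1: In symbols: (~Q | P) nor ((~Q nor ~P) xor ~Q)

~Q = ~F = T
~Q | P = T | T = T
~Q = ~F = T
~P = ~T = F
~Q nor ~P = T nor F = F
~Q = ~F = T
(~Q nor ~P) xor ~Q = F xor T = T
(~Q | P) nor ((~Q nor ~P) xor ~Q) = T nor T = F
Thus #1 is false.

#2: Parsed as ~((P xor Q) -> ~Q)

P xor Q = T xor F = T
~Q = ~F = T
(P xor Q) -> ~Q = T -> T = T
~((P xor Q) -> ~Q) = ~T = F
Thus #2 is false.

True statements: 0 (none).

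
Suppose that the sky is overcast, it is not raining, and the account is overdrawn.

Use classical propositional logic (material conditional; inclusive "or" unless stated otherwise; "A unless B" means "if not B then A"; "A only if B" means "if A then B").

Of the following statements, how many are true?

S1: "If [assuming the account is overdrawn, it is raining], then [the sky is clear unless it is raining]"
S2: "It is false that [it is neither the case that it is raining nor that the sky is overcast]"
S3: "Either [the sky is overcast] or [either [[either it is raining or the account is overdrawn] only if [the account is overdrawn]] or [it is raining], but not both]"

3

Let L = "the account is overdrawn" (T), S = "it is raining" (F), W = "the sky is overcast" (T).

S1: Parsed as (L → S) → (¬W ∨ S)

L → S = T → F = F
¬W = ¬T = F
¬W ∨ S = F ∨ F = F
(L → S) → (¬W ∨ S) = F → F = T
Hence S1 is true.

S2: This is ¬(S ↓ W).

S ↓ W = F ↓ T = F
¬(S ↓ W) = ¬F = T
Hence S2 is true.

S3: In symbols: W ∨ (((S ∨ L) → L) ⊕ S)

S ∨ L = F ∨ T = T
(S ∨ L) → L = T → T = T
((S ∨ L) → L) ⊕ S = T ⊕ F = T
W ∨ (((S ∨ L) → L) ⊕ S) = T ∨ T = T
So S3 is true.

True statements: 3 (S1, S2, S3).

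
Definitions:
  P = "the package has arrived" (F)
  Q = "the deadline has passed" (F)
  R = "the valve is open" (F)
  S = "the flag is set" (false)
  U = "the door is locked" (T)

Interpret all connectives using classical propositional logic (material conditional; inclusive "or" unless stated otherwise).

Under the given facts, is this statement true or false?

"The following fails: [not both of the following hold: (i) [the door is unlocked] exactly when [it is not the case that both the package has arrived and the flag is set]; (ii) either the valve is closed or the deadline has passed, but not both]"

False

Parsed as ¬((¬U ↔ (P ↑ S)) ↑ (¬R ⊕ Q))

¬U = ¬T = F
P ↑ S = F ↑ F = T
¬U ↔ (P ↑ S) = F ↔ T = F
¬R = ¬F = T
¬R ⊕ Q = T ⊕ F = T
(¬U ↔ (P ↑ S)) ↑ (¬R ⊕ Q) = F ↑ T = T
¬((¬U ↔ (P ↑ S)) ↑ (¬R ⊕ Q)) = ¬T = F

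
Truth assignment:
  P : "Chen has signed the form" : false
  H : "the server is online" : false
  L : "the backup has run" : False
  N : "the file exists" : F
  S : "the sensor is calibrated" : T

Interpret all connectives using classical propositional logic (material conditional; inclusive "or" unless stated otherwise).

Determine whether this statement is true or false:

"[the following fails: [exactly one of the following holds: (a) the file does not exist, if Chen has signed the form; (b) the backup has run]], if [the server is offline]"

False.

Values: H=F, P=F, N=F, L=F.
In symbols: ¬H → ¬((P → ¬N) ⊕ L)

¬H = ¬F = T
¬N = ¬F = T
P → ¬N = F → T = T
(P → ¬N) ⊕ L = T ⊕ F = T
¬((P → ¬N) ⊕ L) = ¬T = F
¬H → ¬((P → ¬N) ⊕ L) = T → F = F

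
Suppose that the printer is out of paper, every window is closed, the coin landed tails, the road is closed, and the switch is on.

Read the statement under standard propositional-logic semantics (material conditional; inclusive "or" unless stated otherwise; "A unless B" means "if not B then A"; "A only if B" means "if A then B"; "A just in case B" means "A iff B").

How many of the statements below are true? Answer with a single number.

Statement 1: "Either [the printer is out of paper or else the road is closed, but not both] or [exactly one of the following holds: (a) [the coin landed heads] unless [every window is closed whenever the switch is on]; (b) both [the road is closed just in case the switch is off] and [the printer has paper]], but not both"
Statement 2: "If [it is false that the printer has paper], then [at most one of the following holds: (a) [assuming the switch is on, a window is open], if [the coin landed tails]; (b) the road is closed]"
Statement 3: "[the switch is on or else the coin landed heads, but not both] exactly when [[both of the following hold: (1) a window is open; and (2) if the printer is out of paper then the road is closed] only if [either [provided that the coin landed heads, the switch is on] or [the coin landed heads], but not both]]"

Let G = "the printer has paper" (False), M = "the road is closed" (True), W = "the coin landed heads" (False), K = "the switch is on" (True), V = "a window is open" (False).

Statement 1: In symbols: (not G xor M) xor ((W or (K -> not V)) xor ((M iff not K) and G))

not G = not False = True
not G xor M = True xor True = False
not V = not False = True
K -> not V = True -> True = True
W or (K -> not V) = False or True = True
not K = not True = False
M iff not K = True iff False = False
(M iff not K) and G = False and False = False
(W or (K -> not V)) xor ((M iff not K) and G) = True xor False = True
(not G xor M) xor ((W or (K -> not V)) xor ((M iff not K) and G)) = False xor True = True
Thus Statement 1 is true.

Statement 2: In symbols: not G -> ((not W -> (K -> V)) nand M)

not G = not False = True
not W = not False = True
K -> V = True -> False = False
not W -> (K -> V) = True -> False = False
(not W -> (K -> V)) nand M = False nand True = True
not G -> ((not W -> (K -> V)) nand M) = True -> True = True
So Statement 2 is true.

Statement 3: In symbols: (K xor W) iff ((V and (not G -> M)) -> ((W -> K) xor W))

K xor W = True xor False = True
not G = not False = True
not G -> M = True -> True = True
V and (not G -> M) = False and True = False
W -> K = False -> True = True
(W -> K) xor W = True xor False = True
(V and (not G -> M)) -> ((W -> K) xor W) = False -> True = True
(K xor W) iff ((V and (not G -> M)) -> ((W -> K) xor W)) = True iff True = True
So Statement 3 is true.

True statements: 3.

3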